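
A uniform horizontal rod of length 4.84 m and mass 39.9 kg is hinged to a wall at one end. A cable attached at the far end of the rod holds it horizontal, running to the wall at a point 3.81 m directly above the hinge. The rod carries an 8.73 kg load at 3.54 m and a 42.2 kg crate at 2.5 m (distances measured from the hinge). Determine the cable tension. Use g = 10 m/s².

Choose the hinge as the axis so the unknown hinge reaction has zero arm there.
Beam weight: 39.9 × 10 = 399 N down at 2.42 m → arm 2.42 m, τ = 399 × 2.42 = 965.6 N·m clockwise.
Load: 8.73 × 10 = 87.3 N down at 3.54 m → arm 3.54 m, τ = 87.3 × 3.54 = 309 N·m clockwise.
Crate: 42.2 × 10 = 422 N down at 2.5 m → arm 2.5 m, τ = 422 × 2.5 = 1055 N·m clockwise.
Total clockwise load moment = 2330 N·m.
The cable tension T acts at 4.84 m; only its component perpendicular to the rod, T sinθ, produces torque. sinθ = h/√(h²+d²) = 3.81/√(3.81²+4.84²) = 0.6185.
Στ = 0 ⇒ T × 4.84 × 0.6185 = 2330 ⇒ T = 2330 / 2.994 = 778 N.

T ≈ 778 N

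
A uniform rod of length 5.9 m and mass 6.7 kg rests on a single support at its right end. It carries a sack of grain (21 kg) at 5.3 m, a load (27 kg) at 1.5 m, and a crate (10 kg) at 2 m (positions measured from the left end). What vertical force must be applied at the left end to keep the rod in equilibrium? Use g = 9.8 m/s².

Take moments about the right end.
Beam weight: 6.7 × 9.8 = 65.66 N down at 2.95 m → arm 2.95 m, τ = 65.66 × 2.95 = 193.7 N·m counterclockwise.
Sack of grain: 21 × 9.8 = 205.8 N down at 5.3 m → arm 0.6 m, τ = 205.8 × 0.6 = 123.5 N·m counterclockwise.
Load: 27 × 9.8 = 264.6 N down at 1.5 m → arm 4.4 m, τ = 264.6 × 4.4 = 1164 N·m counterclockwise.
Crate: 10 × 9.8 = 98 N down at 2 m → arm 3.9 m, τ = 98 × 3.9 = 382.2 N·m counterclockwise.
Net moment of the loads = 1863 N·m counterclockwise.
The upward force F acts at the left end, arm 5.9 m, giving F × 5.9 clockwise.
Στ = 0 ⇒ F × 5.9 = 1863 ⇒ F = 1863 / 5.9 = 316 N.

F ≈ 316 N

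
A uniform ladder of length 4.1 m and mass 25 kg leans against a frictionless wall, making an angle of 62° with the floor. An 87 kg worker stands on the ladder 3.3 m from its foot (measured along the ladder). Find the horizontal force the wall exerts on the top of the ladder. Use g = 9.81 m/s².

Choose the foot of the ladder as the axis so the floor normal and friction both act there and drop out.
Ladder weight 25×9.81 = 245.2 N acts at 2.05 m along the ladder; its horizontal arm is 2.05·cos62° = 0.9624 m → τ = 236 N·m clockwise.
Worker: 87×9.81 = 853.5 N at 3.3 m → arm 1.549 m → τ = 1322 N·m clockwise.
Wall normal N acts horizontally at the top; its moment arm is the height L sinθ = 4.1·sin62° = 3.62 m, counterclockwise.
Στ = 0 ⇒ N × 3.62 = 1558 ⇒ N = 430 N.

N_wall ≈ 430 N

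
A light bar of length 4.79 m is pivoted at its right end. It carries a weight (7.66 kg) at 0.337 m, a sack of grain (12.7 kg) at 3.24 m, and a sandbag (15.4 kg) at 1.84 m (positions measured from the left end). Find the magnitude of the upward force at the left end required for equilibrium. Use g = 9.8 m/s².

F ≈ 203 N

Taking torques about the right end:
Weight: 7.66 × 9.8 = 75.07 N down at 0.337 m → arm 4.453 m, τ = 75.07 × 4.453 = 334.3 N·m counterclockwise.
Sack of grain: 12.7 × 9.8 = 124.5 N down at 3.24 m → arm 1.55 m, τ = 124.5 × 1.55 = 193 N·m counterclockwise.
Sandbag: 15.4 × 9.8 = 150.9 N down at 1.84 m → arm 2.95 m, τ = 150.9 × 2.95 = 445.2 N·m counterclockwise.
Net moment of the loads = 972.5 N·m counterclockwise.
The upward force F acts at the left end, arm 4.79 m, giving F × 4.79 clockwise.
For rotational equilibrium, F × 4.79 = 972.5, so F = 972.5 / 4.79 = 203 N.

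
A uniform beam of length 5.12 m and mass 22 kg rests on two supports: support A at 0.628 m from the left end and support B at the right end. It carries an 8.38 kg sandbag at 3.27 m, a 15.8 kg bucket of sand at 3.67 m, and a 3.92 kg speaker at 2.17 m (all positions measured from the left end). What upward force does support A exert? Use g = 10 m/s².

Take moments about support B.
Beam weight: 22 × 10 = 220 N down at 2.56 m → arm 2.56 m, τ = 220 × 2.56 = 563.2 N·m counterclockwise.
Sandbag: 8.38 × 10 = 83.8 N down at 3.27 m → arm 1.85 m, τ = 83.8 × 1.85 = 155 N·m counterclockwise.
Bucket of sand: 15.8 × 10 = 158 N down at 3.67 m → arm 1.45 m, τ = 158 × 1.45 = 229.1 N·m counterclockwise.
Speaker: 3.92 × 10 = 39.2 N down at 2.17 m → arm 2.95 m, τ = 39.2 × 2.95 = 115.6 N·m counterclockwise.
Net load moment about support B = 1063 N·m counterclockwise.
Reaction R at support A is upward at 0.628 m, arm 4.492 m → moment R × 4.492 clockwise.
Setting net torque to zero: R × 4.492 = 1063 → R = 237 N.

R_A ≈ 237 N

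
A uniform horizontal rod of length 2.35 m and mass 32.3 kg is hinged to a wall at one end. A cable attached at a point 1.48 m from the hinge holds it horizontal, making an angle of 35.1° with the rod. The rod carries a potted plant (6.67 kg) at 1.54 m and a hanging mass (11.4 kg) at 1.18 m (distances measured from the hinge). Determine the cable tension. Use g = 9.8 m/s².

T ≈ 710 N

Sum moments about the hinge (the unknown hinge reaction has zero arm there).
Beam weight: 32.3 × 9.8 = 316.5 N down at 1.175 m → arm 1.175 m, τ = 316.5 × 1.175 = 371.9 N·m clockwise.
Potted plant: 6.67 × 9.8 = 65.37 N down at 1.54 m → arm 1.54 m, τ = 65.37 × 1.54 = 100.7 N·m clockwise.
Hanging mass: 11.4 × 9.8 = 111.7 N down at 1.18 m → arm 1.18 m, τ = 111.7 × 1.18 = 131.8 N·m clockwise.
Total clockwise load moment = 604.4 N·m.
The cable tension T acts at 1.48 m; only its component perpendicular to the rod, T sinθ, produces torque. sin 35.1° = 0.575.
Balancing moments: T × 1.48 × 0.575 = 604.4, giving T = 604.4 / 0.851 = 710 N.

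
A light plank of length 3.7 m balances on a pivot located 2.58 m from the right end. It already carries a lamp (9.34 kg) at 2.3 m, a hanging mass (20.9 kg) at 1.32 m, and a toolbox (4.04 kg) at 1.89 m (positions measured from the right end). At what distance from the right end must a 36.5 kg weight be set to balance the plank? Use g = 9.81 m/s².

x ≈ 3.45 m from the right end

Take moments about the pivot (at 2.58 m from the right end).
Lamp: 9.34 × 9.81 = 91.63 N down at 2.3 m → arm 0.28 m, τ = 91.63 × 0.28 = 25.66 N·m clockwise.
Hanging mass: 20.9 × 9.81 = 205 N down at 1.32 m → arm 1.26 m, τ = 205 × 1.26 = 258.3 N·m clockwise.
Toolbox: 4.04 × 9.81 = 39.63 N down at 1.89 m → arm 0.69 m, τ = 39.63 × 0.69 = 27.34 N·m clockwise.
Net moment of existing loads = 311.3 N·m clockwise.
The weight weighs 36.5 × 9.81 = 358.1 N and must supply an equal counterclockwise moment, so its lever arm about the pivot is 311.3 / 358.1 = 0.869 m.
That puts it at 2.58 + 0.869 = 3.45 m from the right end.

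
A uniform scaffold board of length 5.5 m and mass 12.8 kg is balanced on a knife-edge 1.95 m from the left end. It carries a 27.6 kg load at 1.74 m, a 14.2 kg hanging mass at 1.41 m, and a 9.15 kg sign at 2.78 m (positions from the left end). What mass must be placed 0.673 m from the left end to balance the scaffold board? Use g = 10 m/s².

Taking torques about the knife-edge (at 1.95 m from the left end):
Beam weight: 12.8 × 10 = 128 N down at 2.75 m → arm 0.8 m, τ = 128 × 0.8 = 102.4 N·m clockwise.
Load: 27.6 × 10 = 276 N down at 1.74 m → arm 0.21 m, τ = 276 × 0.21 = 57.96 N·m counterclockwise.
Hanging mass: 14.2 × 10 = 142 N down at 1.41 m → arm 0.54 m, τ = 142 × 0.54 = 76.68 N·m counterclockwise.
Sign: 9.15 × 10 = 91.5 N down at 2.78 m → arm 0.83 m, τ = 91.5 × 0.83 = 75.94 N·m clockwise.
Net moment of known loads = 43.7 N·m clockwise.
An unknown mass m at 0.673 m has arm 1.277 m; its moment is m·g·1.277 counterclockwise.
Στ = 0 ⇒ m × 10 × 1.277 = 43.7 ⇒ m = 43.7 / (10 × 1.277) = 3.42 kg.

m ≈ 3.42 kg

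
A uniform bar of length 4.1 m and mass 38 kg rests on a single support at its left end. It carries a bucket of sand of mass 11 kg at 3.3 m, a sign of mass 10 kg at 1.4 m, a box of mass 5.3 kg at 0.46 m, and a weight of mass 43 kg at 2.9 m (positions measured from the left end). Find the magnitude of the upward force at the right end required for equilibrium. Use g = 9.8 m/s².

Choose the left end as the axis so the unknown pivot reaction has zero arm there.
Beam weight: 38 × 9.8 = 372.4 N down at 2.05 m → arm 2.05 m, τ = 372.4 × 2.05 = 763.4 N·m clockwise.
Bucket of sand: 11 × 9.8 = 107.8 N down at 3.3 m → arm 3.3 m, τ = 107.8 × 3.3 = 355.7 N·m clockwise.
Sign: 10 × 9.8 = 98 N down at 1.4 m → arm 1.4 m, τ = 98 × 1.4 = 137.2 N·m clockwise.
Box: 5.3 × 9.8 = 51.94 N down at 0.46 m → arm 0.46 m, τ = 51.94 × 0.46 = 23.89 N·m clockwise.
Weight: 43 × 9.8 = 421.4 N down at 2.9 m → arm 2.9 m, τ = 421.4 × 2.9 = 1222 N·m clockwise.
Net moment of the loads = 2502 N·m clockwise.
The upward force F acts at the right end, arm 4.1 m, giving F × 4.1 counterclockwise.
Στ = 0 ⇒ F × 4.1 = 2502 ⇒ F = 2502 / 4.1 = 610 N.

F ≈ 610 N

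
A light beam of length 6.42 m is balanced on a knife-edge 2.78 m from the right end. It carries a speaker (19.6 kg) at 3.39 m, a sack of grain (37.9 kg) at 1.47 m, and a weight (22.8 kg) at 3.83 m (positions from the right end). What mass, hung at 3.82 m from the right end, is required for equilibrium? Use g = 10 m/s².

Take moments about the knife-edge (at 2.78 m from the right end).
Speaker: 19.6 × 10 = 196 N down at 3.39 m → arm 0.61 m, τ = 196 × 0.61 = 119.6 N·m counterclockwise.
Sack of grain: 37.9 × 10 = 379 N down at 1.47 m → arm 1.31 m, τ = 379 × 1.31 = 496.5 N·m clockwise.
Weight: 22.8 × 10 = 228 N down at 3.83 m → arm 1.05 m, τ = 228 × 1.05 = 239.4 N·m counterclockwise.
Net moment of known loads = 137.5 N·m clockwise.
An unknown mass m at 3.82 m has arm 1.04 m; its moment is m·g·1.04 counterclockwise.
For rotational equilibrium, m × 10 × 1.04 = 137.5, so m = 137.5 / (10 × 1.04) = 13.2 kg.

m ≈ 13.2 kg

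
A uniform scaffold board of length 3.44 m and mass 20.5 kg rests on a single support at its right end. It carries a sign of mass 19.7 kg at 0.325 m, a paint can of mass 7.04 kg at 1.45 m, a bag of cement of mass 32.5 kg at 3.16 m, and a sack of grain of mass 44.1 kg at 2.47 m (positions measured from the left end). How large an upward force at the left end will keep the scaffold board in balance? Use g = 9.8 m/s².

F ≈ 463 N

Taking torques about the right end:
Beam weight: 20.5 × 9.8 = 200.9 N down at 1.72 m → arm 1.72 m, τ = 200.9 × 1.72 = 345.5 N·m counterclockwise.
Sign: 19.7 × 9.8 = 193.1 N down at 0.325 m → arm 3.115 m, τ = 193.1 × 3.115 = 601.5 N·m counterclockwise.
Paint can: 7.04 × 9.8 = 68.99 N down at 1.45 m → arm 1.99 m, τ = 68.99 × 1.99 = 137.3 N·m counterclockwise.
Bag of cement: 32.5 × 9.8 = 318.5 N down at 3.16 m → arm 0.28 m, τ = 318.5 × 0.28 = 89.18 N·m counterclockwise.
Sack of grain: 44.1 × 9.8 = 432.2 N down at 2.47 m → arm 0.97 m, τ = 432.2 × 0.97 = 419.2 N·m counterclockwise.
Net moment of the loads = 1593 N·m counterclockwise.
The upward force F acts at the left end, arm 3.44 m, giving F × 3.44 clockwise.
Balancing moments: F × 3.44 = 1593, giving F = 1593 / 3.44 = 463 N.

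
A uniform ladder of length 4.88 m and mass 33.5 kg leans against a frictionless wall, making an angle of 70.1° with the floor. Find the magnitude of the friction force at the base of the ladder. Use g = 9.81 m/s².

f ≈ 59.5 N

Taking torques about the foot of the ladder:
Ladder weight 33.5×9.81 = 328.6 N acts at 2.44 m along the ladder; its horizontal arm is 2.44·cos70.1° = 0.8305 m → τ = 272.9 N·m clockwise.
Wall normal N acts horizontally at the top; its moment arm is the height L sinθ = 4.88·sin70.1° = 4.589 m, counterclockwise.
For rotational equilibrium, N × 4.589 = 272.9, so N = 59.5 N.
ΣFx = 0: friction at the foot balances the wall's push, so f = N_wall = 59.5 N.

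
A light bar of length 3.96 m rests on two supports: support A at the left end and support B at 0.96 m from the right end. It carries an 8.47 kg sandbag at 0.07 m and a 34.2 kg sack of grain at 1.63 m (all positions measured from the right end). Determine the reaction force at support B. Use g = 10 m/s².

R_B ≈ 375 N

Take moments about support A.
Sandbag: 8.47 × 10 = 84.7 N down at 0.07 m → arm 3.89 m, τ = 84.7 × 3.89 = 329.5 N·m clockwise.
Sack of grain: 34.2 × 10 = 342 N down at 1.63 m → arm 2.33 m, τ = 342 × 2.33 = 796.9 N·m clockwise.
Net load moment about support A = 1126 N·m clockwise.
Reaction R at support B is upward at 0.96 m, arm 3 m → moment R × 3 counterclockwise.
Balancing moments: R × 3 = 1126, giving R = 375 N.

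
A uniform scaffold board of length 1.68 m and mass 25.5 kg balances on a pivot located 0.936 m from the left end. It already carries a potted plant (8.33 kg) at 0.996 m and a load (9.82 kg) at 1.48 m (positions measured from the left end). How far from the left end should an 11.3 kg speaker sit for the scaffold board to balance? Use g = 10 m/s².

About the pivot (at 0.936 m from the left end):
Beam weight: 25.5 × 10 = 255 N down at 0.84 m → arm 0.096 m, τ = 255 × 0.096 = 24.48 N·m counterclockwise.
Potted plant: 8.33 × 10 = 83.3 N down at 0.996 m → arm 0.06 m, τ = 83.3 × 0.06 = 4.998 N·m clockwise.
Load: 9.82 × 10 = 98.2 N down at 1.48 m → arm 0.544 m, τ = 98.2 × 0.544 = 53.42 N·m clockwise.
Net moment of existing loads = 33.94 N·m clockwise.
The speaker weighs 11.3 × 10 = 113 N and must supply an equal counterclockwise moment, so its lever arm about the pivot is 33.94 / 113 = 0.3 m.
That puts it at 0.936 − 0.3 = 0.636 m from the left end.

x ≈ 0.636 m from the left end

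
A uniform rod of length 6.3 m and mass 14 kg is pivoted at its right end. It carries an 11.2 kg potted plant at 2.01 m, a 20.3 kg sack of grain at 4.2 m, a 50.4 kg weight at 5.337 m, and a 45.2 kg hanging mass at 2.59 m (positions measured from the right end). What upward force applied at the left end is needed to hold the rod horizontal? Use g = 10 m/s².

Taking torques about the right end:
Beam weight: 14 × 10 = 140 N down at 3.15 m → arm 3.15 m, τ = 140 × 3.15 = 441 N·m counterclockwise.
Potted plant: 11.2 × 10 = 112 N down at 2.01 m → arm 2.01 m, τ = 112 × 2.01 = 225.1 N·m counterclockwise.
Sack of grain: 20.3 × 10 = 203 N down at 4.2 m → arm 4.2 m, τ = 203 × 4.2 = 852.6 N·m counterclockwise.
Weight: 50.4 × 10 = 504 N down at 5.337 m → arm 5.337 m, τ = 504 × 5.337 = 2690 N·m counterclockwise.
Hanging mass: 45.2 × 10 = 452 N down at 2.59 m → arm 2.59 m, τ = 452 × 2.59 = 1171 N·m counterclockwise.
Net moment of the loads = 5380 N·m counterclockwise.
The upward force F acts at the left end, arm 6.3 m, giving F × 6.3 clockwise.
Στ = 0 ⇒ F × 6.3 = 5380 ⇒ F = 5380 / 6.3 = 854 N.

F ≈ 854 N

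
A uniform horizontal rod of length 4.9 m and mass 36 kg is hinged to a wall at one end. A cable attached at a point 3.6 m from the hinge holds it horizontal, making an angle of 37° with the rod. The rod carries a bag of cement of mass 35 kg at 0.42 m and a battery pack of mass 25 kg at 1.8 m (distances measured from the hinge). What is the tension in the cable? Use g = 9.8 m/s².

Sum moments about the hinge (the unknown hinge reaction has zero arm there).
Beam weight: 36 × 9.8 = 352.8 N down at 2.45 m → arm 2.45 m, τ = 352.8 × 2.45 = 864.4 N·m clockwise.
Bag of cement: 35 × 9.8 = 343 N down at 0.42 m → arm 0.42 m, τ = 343 × 0.42 = 144.1 N·m clockwise.
Battery pack: 25 × 9.8 = 245 N down at 1.8 m → arm 1.8 m, τ = 245 × 1.8 = 441 N·m clockwise.
Total clockwise load moment = 1450 N·m.
The cable tension T acts at 3.6 m; only its component perpendicular to the rod, T sinθ, produces torque. sin 37° = 0.6018.
Στ = 0 ⇒ T × 3.6 × 0.6018 = 1450 ⇒ T = 1450 / 2.166 = 669 N.

T ≈ 669 N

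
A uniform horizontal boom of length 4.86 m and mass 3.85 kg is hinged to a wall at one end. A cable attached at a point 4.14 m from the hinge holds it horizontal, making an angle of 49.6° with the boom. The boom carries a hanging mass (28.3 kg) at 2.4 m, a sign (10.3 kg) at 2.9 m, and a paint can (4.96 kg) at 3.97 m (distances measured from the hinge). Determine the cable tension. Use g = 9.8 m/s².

T ≈ 394 N

Sum moments about the hinge (the unknown hinge reaction has zero arm there).
Beam weight: 3.85 × 9.8 = 37.73 N down at 2.43 m → arm 2.43 m, τ = 37.73 × 2.43 = 91.68 N·m clockwise.
Hanging mass: 28.3 × 9.8 = 277.3 N down at 2.4 m → arm 2.4 m, τ = 277.3 × 2.4 = 665.5 N·m clockwise.
Sign: 10.3 × 9.8 = 100.9 N down at 2.9 m → arm 2.9 m, τ = 100.9 × 2.9 = 292.6 N·m clockwise.
Paint can: 4.96 × 9.8 = 48.61 N down at 3.97 m → arm 3.97 m, τ = 48.61 × 3.97 = 193 N·m clockwise.
Total clockwise load moment = 1243 N·m.
The cable tension T acts at 4.14 m; only its component perpendicular to the boom, T sinθ, produces torque. sin 49.6° = 0.7615.
Balancing moments: T × 4.14 × 0.7615 = 1243, giving T = 1243 / 3.153 = 394 N.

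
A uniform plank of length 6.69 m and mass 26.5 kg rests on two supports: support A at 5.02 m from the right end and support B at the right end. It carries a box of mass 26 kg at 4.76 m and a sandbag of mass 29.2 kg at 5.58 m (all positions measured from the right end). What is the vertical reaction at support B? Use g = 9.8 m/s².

R_B ≈ 67.9 N

Sum moments about support A (its reaction then has zero moment arm).
Beam weight: 26.5 × 9.8 = 259.7 N down at 3.345 m → arm 1.675 m, τ = 259.7 × 1.675 = 435 N·m clockwise.
Box: 26 × 9.8 = 254.8 N down at 4.76 m → arm 0.26 m, τ = 254.8 × 0.26 = 66.25 N·m clockwise.
Sandbag: 29.2 × 9.8 = 286.2 N down at 5.58 m → arm 0.56 m, τ = 286.2 × 0.56 = 160.3 N·m counterclockwise.
Net load moment about support A = 340.9 N·m clockwise.
Reaction R at support B is upward at 0 m, arm 5.02 m → moment R × 5.02 counterclockwise.
For rotational equilibrium, R × 5.02 = 340.9, so R = 67.9 N.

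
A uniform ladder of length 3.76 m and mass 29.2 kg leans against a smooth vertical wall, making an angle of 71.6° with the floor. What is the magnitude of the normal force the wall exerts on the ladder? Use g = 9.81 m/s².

Take moments about the foot of the ladder.
Ladder weight 29.2×9.81 = 286.5 N acts at 1.88 m along the ladder; its horizontal arm is 1.88·cos71.6° = 0.5934 m → τ = 170 N·m clockwise.
Wall normal N acts horizontally at the top; its moment arm is the height L sinθ = 3.76·sin71.6° = 3.568 m, counterclockwise.
Setting net torque to zero: N × 3.568 = 170 → N = 47.6 N.

N_wall ≈ 47.6 N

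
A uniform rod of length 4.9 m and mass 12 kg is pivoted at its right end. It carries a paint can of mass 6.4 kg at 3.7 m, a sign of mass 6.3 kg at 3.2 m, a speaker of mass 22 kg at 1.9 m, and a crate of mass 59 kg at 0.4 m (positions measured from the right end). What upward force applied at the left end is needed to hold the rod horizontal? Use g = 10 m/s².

F ≈ 283 N

Take moments about the right end.
Beam weight: 12 × 10 = 120 N down at 2.45 m → arm 2.45 m, τ = 120 × 2.45 = 294 N·m counterclockwise.
Paint can: 6.4 × 10 = 64 N down at 3.7 m → arm 3.7 m, τ = 64 × 3.7 = 236.8 N·m counterclockwise.
Sign: 6.3 × 10 = 63 N down at 3.2 m → arm 3.2 m, τ = 63 × 3.2 = 201.6 N·m counterclockwise.
Speaker: 22 × 10 = 220 N down at 1.9 m → arm 1.9 m, τ = 220 × 1.9 = 418 N·m counterclockwise.
Crate: 59 × 10 = 590 N down at 0.4 m → arm 0.4 m, τ = 590 × 0.4 = 236 N·m counterclockwise.
Net moment of the loads = 1386 N·m counterclockwise.
The upward force F acts at the left end, arm 4.9 m, giving F × 4.9 clockwise.
Στ = 0 ⇒ F × 4.9 = 1386 ⇒ F = 1386 / 4.9 = 283 N.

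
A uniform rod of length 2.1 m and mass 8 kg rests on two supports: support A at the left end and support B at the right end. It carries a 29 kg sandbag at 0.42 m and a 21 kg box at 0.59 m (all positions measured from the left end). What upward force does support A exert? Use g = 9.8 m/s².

R_A ≈ 415 N

Sum moments about support B (its reaction then has zero moment arm).
Beam weight: 8 × 9.8 = 78.4 N down at 1.05 m → arm 1.05 m, τ = 78.4 × 1.05 = 82.32 N·m counterclockwise.
Sandbag: 29 × 9.8 = 284.2 N down at 0.42 m → arm 1.68 m, τ = 284.2 × 1.68 = 477.5 N·m counterclockwise.
Box: 21 × 9.8 = 205.8 N down at 0.59 m → arm 1.51 m, τ = 205.8 × 1.51 = 310.8 N·m counterclockwise.
Net load moment about support B = 870.6 N·m counterclockwise.
Reaction R at support A is upward at 0 m, arm 2.1 m → moment R × 2.1 clockwise.
Στ = 0 ⇒ R × 2.1 = 870.6 ⇒ R = 415 N.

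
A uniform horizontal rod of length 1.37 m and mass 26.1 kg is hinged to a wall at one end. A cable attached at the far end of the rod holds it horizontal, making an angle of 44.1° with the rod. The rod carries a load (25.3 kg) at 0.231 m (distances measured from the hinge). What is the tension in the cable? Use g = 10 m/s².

T ≈ 249 N

Taking torques about the hinge:
Beam weight: 26.1 × 10 = 261 N down at 0.685 m → arm 0.685 m, τ = 261 × 0.685 = 178.8 N·m clockwise.
Load: 25.3 × 10 = 253 N down at 0.231 m → arm 0.231 m, τ = 253 × 0.231 = 58.44 N·m clockwise.
Total clockwise load moment = 237.2 N·m.
The cable tension T acts at 1.37 m; only its component perpendicular to the rod, T sinθ, produces torque. sin 44.1° = 0.6959.
Setting net torque to zero: T × 1.37 × 0.6959 = 237.2 → T = 237.2 / 0.9534 = 249 N.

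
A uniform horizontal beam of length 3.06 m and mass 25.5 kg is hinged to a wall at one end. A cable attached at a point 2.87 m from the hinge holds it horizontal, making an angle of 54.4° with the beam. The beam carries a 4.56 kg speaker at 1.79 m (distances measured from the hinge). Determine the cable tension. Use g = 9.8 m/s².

T ≈ 198 N

Choose the hinge as the axis so the unknown hinge reaction has zero arm there.
Beam weight: 25.5 × 9.8 = 249.9 N down at 1.53 m → arm 1.53 m, τ = 249.9 × 1.53 = 382.3 N·m clockwise.
Speaker: 4.56 × 9.8 = 44.69 N down at 1.79 m → arm 1.79 m, τ = 44.69 × 1.79 = 80 N·m clockwise.
Total clockwise load moment = 462.3 N·m.
The cable tension T acts at 2.87 m; only its component perpendicular to the beam, T sinθ, produces torque. sin 54.4° = 0.8131.
Στ = 0 ⇒ T × 2.87 × 0.8131 = 462.3 ⇒ T = 462.3 / 2.334 = 198 N.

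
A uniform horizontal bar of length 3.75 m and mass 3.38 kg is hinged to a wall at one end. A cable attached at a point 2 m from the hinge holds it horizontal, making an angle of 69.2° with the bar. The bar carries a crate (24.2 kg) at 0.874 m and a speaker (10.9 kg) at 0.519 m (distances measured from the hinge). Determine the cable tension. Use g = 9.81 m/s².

Choose the hinge as the axis so the unknown hinge reaction has zero arm there.
Beam weight: 3.38 × 9.81 = 33.16 N down at 1.875 m → arm 1.875 m, τ = 33.16 × 1.875 = 62.17 N·m clockwise.
Crate: 24.2 × 9.81 = 237.4 N down at 0.874 m → arm 0.874 m, τ = 237.4 × 0.874 = 207.5 N·m clockwise.
Speaker: 10.9 × 9.81 = 106.9 N down at 0.519 m → arm 0.519 m, τ = 106.9 × 0.519 = 55.48 N·m clockwise.
Total clockwise load moment = 325.2 N·m.
The cable tension T acts at 2 m; only its component perpendicular to the bar, T sinθ, produces torque. sin 69.2° = 0.9348.
For rotational equilibrium, T × 2 × 0.9348 = 325.2, so T = 325.2 / 1.87 = 174 N.

T ≈ 174 N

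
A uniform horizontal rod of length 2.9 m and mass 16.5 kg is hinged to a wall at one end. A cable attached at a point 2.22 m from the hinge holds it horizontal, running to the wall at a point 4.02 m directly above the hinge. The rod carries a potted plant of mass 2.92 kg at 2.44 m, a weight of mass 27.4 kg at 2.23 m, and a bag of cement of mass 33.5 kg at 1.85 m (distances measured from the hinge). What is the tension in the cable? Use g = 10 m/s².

T ≈ 793 N

Taking torques about the hinge:
Beam weight: 16.5 × 10 = 165 N down at 1.45 m → arm 1.45 m, τ = 165 × 1.45 = 239.2 N·m clockwise.
Potted plant: 2.92 × 10 = 29.2 N down at 2.44 m → arm 2.44 m, τ = 29.2 × 2.44 = 71.25 N·m clockwise.
Weight: 27.4 × 10 = 274 N down at 2.23 m → arm 2.23 m, τ = 274 × 2.23 = 611 N·m clockwise.
Bag of cement: 33.5 × 10 = 335 N down at 1.85 m → arm 1.85 m, τ = 335 × 1.85 = 619.8 N·m clockwise.
Total clockwise load moment = 1541 N·m.
The cable tension T acts at 2.22 m; only its component perpendicular to the rod, T sinθ, produces torque. sinθ = h/√(h²+d²) = 4.02/√(4.02²+2.22²) = 0.8754.
Setting net torque to zero: T × 2.22 × 0.8754 = 1541 → T = 1541 / 1.943 = 793 N.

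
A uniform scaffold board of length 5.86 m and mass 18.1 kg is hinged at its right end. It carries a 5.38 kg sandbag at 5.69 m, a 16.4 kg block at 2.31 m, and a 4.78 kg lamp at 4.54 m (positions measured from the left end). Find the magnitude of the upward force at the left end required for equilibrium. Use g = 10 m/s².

Sum moments about the right end (the unknown pivot reaction has zero arm there).
Beam weight: 18.1 × 10 = 181 N down at 2.93 m → arm 2.93 m, τ = 181 × 2.93 = 530.3 N·m counterclockwise.
Sandbag: 5.38 × 10 = 53.8 N down at 5.69 m → arm 0.17 m, τ = 53.8 × 0.17 = 9.146 N·m counterclockwise.
Block: 16.4 × 10 = 164 N down at 2.31 m → arm 3.55 m, τ = 164 × 3.55 = 582.2 N·m counterclockwise.
Lamp: 4.78 × 10 = 47.8 N down at 4.54 m → arm 1.32 m, τ = 47.8 × 1.32 = 63.1 N·m counterclockwise.
Net moment of the loads = 1185 N·m counterclockwise.
The upward force F acts at the left end, arm 5.86 m, giving F × 5.86 clockwise.
Balancing moments: F × 5.86 = 1185, giving F = 1185 / 5.86 = 202 N.

F ≈ 202 N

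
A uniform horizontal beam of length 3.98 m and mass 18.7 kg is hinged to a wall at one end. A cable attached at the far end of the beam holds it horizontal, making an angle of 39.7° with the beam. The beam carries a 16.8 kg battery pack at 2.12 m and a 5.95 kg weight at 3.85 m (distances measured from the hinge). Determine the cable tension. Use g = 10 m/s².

T ≈ 377 N

About the hinge:
Beam weight: 18.7 × 10 = 187 N down at 1.99 m → arm 1.99 m, τ = 187 × 1.99 = 372.1 N·m clockwise.
Battery pack: 16.8 × 10 = 168 N down at 2.12 m → arm 2.12 m, τ = 168 × 2.12 = 356.2 N·m clockwise.
Weight: 5.95 × 10 = 59.5 N down at 3.85 m → arm 3.85 m, τ = 59.5 × 3.85 = 229.1 N·m clockwise.
Total clockwise load moment = 957.4 N·m.
The cable tension T acts at 3.98 m; only its component perpendicular to the beam, T sinθ, produces torque. sin 39.7° = 0.6388.
Balancing moments: T × 3.98 × 0.6388 = 957.4, giving T = 957.4 / 2.542 = 377 N.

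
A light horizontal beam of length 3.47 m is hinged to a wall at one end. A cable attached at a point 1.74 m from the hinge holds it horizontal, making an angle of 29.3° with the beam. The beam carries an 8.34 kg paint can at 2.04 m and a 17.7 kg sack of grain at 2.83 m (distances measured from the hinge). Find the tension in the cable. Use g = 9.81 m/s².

T ≈ 773 N

Take moments about the hinge.
Paint can: 8.34 × 9.81 = 81.82 N down at 2.04 m → arm 2.04 m, τ = 81.82 × 2.04 = 166.9 N·m clockwise.
Sack of grain: 17.7 × 9.81 = 173.6 N down at 2.83 m → arm 2.83 m, τ = 173.6 × 2.83 = 491.3 N·m clockwise.
Total clockwise load moment = 658.2 N·m.
The cable tension T acts at 1.74 m; only its component perpendicular to the beam, T sinθ, produces torque. sin 29.3° = 0.4894.
Setting net torque to zero: T × 1.74 × 0.4894 = 658.2 → T = 658.2 / 0.8516 = 773 N.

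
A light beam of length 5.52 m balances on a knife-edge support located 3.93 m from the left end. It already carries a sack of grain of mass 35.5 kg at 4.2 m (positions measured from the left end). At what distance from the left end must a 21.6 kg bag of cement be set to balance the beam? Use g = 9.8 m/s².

Take moments about the knife-edge support (at 3.93 m from the left end).
Sack of grain: 35.5 × 9.8 = 347.9 N down at 4.2 m → arm 0.27 m, τ = 347.9 × 0.27 = 93.93 N·m clockwise.
Net moment of existing loads = 93.93 N·m clockwise.
The bag of cement weighs 21.6 × 9.8 = 211.7 N and must supply an equal counterclockwise moment, so its lever arm about the knife-edge support is 93.93 / 211.7 = 0.444 m.
That puts it at 3.93 − 0.444 = 3.49 m from the left end.

x ≈ 3.49 m from the left end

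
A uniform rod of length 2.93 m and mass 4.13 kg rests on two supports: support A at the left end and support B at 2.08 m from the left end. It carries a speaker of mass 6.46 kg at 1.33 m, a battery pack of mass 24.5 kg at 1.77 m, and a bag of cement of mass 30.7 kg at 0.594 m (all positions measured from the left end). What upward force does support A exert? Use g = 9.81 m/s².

R_A ≈ 286 N

About support B:
Beam weight: 4.13 × 9.81 = 40.52 N down at 1.465 m → arm 0.615 m, τ = 40.52 × 0.615 = 24.92 N·m counterclockwise.
Speaker: 6.46 × 9.81 = 63.37 N down at 1.33 m → arm 0.75 m, τ = 63.37 × 0.75 = 47.53 N·m counterclockwise.
Battery pack: 24.5 × 9.81 = 240.3 N down at 1.77 m → arm 0.31 m, τ = 240.3 × 0.31 = 74.49 N·m counterclockwise.
Bag of cement: 30.7 × 9.81 = 301.2 N down at 0.594 m → arm 1.486 m, τ = 301.2 × 1.486 = 447.6 N·m counterclockwise.
Net load moment about support B = 594.5 N·m counterclockwise.
Reaction R at support A is upward at 0 m, arm 2.08 m → moment R × 2.08 clockwise.
For rotational equilibrium, R × 2.08 = 594.5, so R = 286 N.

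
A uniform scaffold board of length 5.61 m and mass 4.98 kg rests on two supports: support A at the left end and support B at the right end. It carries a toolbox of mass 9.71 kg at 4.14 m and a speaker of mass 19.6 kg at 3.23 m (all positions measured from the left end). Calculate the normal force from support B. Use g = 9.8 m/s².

Take moments about support A.
Beam weight: 4.98 × 9.8 = 48.8 N down at 2.805 m → arm 2.805 m, τ = 48.8 × 2.805 = 136.9 N·m clockwise.
Toolbox: 9.71 × 9.8 = 95.16 N down at 4.14 m → arm 4.14 m, τ = 95.16 × 4.14 = 394 N·m clockwise.
Speaker: 19.6 × 9.8 = 192.1 N down at 3.23 m → arm 3.23 m, τ = 192.1 × 3.23 = 620.5 N·m clockwise.
Net load moment about support A = 1151 N·m clockwise.
Reaction R at support B is upward at 5.61 m, arm 5.61 m → moment R × 5.61 counterclockwise.
Setting net torque to zero: R × 5.61 = 1151 → R = 205 N.

R_B ≈ 205 N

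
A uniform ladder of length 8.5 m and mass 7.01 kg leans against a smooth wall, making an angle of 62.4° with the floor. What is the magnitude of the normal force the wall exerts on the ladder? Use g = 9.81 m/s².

About the foot of the ladder:
Ladder weight 7.01×9.81 = 68.77 N acts at 4.25 m along the ladder; its horizontal arm is 4.25·cos62.4° = 1.969 m → τ = 135.4 N·m clockwise.
Wall normal N acts horizontally at the top; its moment arm is the height L sinθ = 8.5·sin62.4° = 7.533 m, counterclockwise.
For rotational equilibrium, N × 7.533 = 135.4, so N = 18 N.

N_wall ≈ 18 N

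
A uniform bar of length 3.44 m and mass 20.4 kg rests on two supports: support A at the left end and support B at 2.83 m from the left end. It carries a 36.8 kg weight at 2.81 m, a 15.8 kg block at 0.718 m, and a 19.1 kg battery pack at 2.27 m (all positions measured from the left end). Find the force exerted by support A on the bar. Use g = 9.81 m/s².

R_A ≈ 234 N

About support B:
Beam weight: 20.4 × 9.81 = 200.1 N down at 1.72 m → arm 1.11 m, τ = 200.1 × 1.11 = 222.1 N·m counterclockwise.
Weight: 36.8 × 9.81 = 361 N down at 2.81 m → arm 0.02 m, τ = 361 × 0.02 = 7.22 N·m counterclockwise.
Block: 15.8 × 9.81 = 155 N down at 0.718 m → arm 2.112 m, τ = 155 × 2.112 = 327.4 N·m counterclockwise.
Battery pack: 19.1 × 9.81 = 187.4 N down at 2.27 m → arm 0.56 m, τ = 187.4 × 0.56 = 104.9 N·m counterclockwise.
Net load moment about support B = 661.6 N·m counterclockwise.
Reaction R at support A is upward at 0 m, arm 2.83 m → moment R × 2.83 clockwise.
Balancing moments: R × 2.83 = 661.6, giving R = 234 N.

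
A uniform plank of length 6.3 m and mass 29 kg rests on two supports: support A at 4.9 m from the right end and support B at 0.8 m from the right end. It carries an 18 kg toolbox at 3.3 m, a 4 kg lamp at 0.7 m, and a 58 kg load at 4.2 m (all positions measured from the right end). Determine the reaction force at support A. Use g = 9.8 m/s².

R_A ≈ 741 N

About support B:
Beam weight: 29 × 9.8 = 284.2 N down at 3.15 m → arm 2.35 m, τ = 284.2 × 2.35 = 667.9 N·m counterclockwise.
Toolbox: 18 × 9.8 = 176.4 N down at 3.3 m → arm 2.5 m, τ = 176.4 × 2.5 = 441 N·m counterclockwise.
Lamp: 4 × 9.8 = 39.2 N down at 0.7 m → arm 0.1 m, τ = 39.2 × 0.1 = 3.92 N·m clockwise.
Load: 58 × 9.8 = 568.4 N down at 4.2 m → arm 3.4 m, τ = 568.4 × 3.4 = 1933 N·m counterclockwise.
Net load moment about support B = 3038 N·m counterclockwise.
Reaction R at support A is upward at 4.9 m, arm 4.1 m → moment R × 4.1 clockwise.
Balancing moments: R × 4.1 = 3038, giving R = 741 N.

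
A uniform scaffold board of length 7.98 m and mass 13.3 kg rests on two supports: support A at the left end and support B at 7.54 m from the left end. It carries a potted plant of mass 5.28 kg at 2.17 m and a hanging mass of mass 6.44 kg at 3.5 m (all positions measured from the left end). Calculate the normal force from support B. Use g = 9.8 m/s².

R_B ≈ 113 N

Taking torques about support A:
Beam weight: 13.3 × 9.8 = 130.3 N down at 3.99 m → arm 3.99 m, τ = 130.3 × 3.99 = 519.9 N·m clockwise.
Potted plant: 5.28 × 9.8 = 51.74 N down at 2.17 m → arm 2.17 m, τ = 51.74 × 2.17 = 112.3 N·m clockwise.
Hanging mass: 6.44 × 9.8 = 63.11 N down at 3.5 m → arm 3.5 m, τ = 63.11 × 3.5 = 220.9 N·m clockwise.
Net load moment about support A = 853.1 N·m clockwise.
Reaction R at support B is upward at 7.54 m, arm 7.54 m → moment R × 7.54 counterclockwise.
Στ = 0 ⇒ R × 7.54 = 853.1 ⇒ R = 113 N.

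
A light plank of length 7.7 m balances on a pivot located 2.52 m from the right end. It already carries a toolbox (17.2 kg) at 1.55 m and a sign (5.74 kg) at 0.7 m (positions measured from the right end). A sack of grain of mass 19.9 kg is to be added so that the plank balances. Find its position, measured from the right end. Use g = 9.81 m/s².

x ≈ 3.88 m from the right end

Sum moments about the pivot (at 2.52 m from the right end) (the support reaction has zero arm there).
Toolbox: 17.2 × 9.81 = 168.7 N down at 1.55 m → arm 0.97 m, τ = 168.7 × 0.97 = 163.6 N·m clockwise.
Sign: 5.74 × 9.81 = 56.31 N down at 0.7 m → arm 1.82 m, τ = 56.31 × 1.82 = 102.5 N·m clockwise.
Net moment of existing loads = 266.1 N·m clockwise.
The sack of grain weighs 19.9 × 9.81 = 195.2 N and must supply an equal counterclockwise moment, so its lever arm about the pivot is 266.1 / 195.2 = 1.36 m.
That puts it at 2.52 + 1.36 = 3.88 m from the right end.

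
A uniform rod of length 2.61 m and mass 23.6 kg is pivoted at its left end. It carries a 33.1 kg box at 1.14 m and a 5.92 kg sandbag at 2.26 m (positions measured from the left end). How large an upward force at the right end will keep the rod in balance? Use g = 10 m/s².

Choose the left end as the axis so the unknown pivot reaction has zero arm there.
Beam weight: 23.6 × 10 = 236 N down at 1.305 m → arm 1.305 m, τ = 236 × 1.305 = 308 N·m clockwise.
Box: 33.1 × 10 = 331 N down at 1.14 m → arm 1.14 m, τ = 331 × 1.14 = 377.3 N·m clockwise.
Sandbag: 5.92 × 10 = 59.2 N down at 2.26 m → arm 2.26 m, τ = 59.2 × 2.26 = 133.8 N·m clockwise.
Net moment of the loads = 819.1 N·m clockwise.
The upward force F acts at the right end, arm 2.61 m, giving F × 2.61 counterclockwise.
For rotational equilibrium, F × 2.61 = 819.1, so F = 819.1 / 2.61 = 314 N.

F ≈ 314 N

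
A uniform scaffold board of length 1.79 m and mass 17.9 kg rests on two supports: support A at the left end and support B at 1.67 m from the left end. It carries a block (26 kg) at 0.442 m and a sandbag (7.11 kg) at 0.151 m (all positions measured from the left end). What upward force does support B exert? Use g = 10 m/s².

Sum moments about support A (its reaction then has zero moment arm).
Beam weight: 17.9 × 10 = 179 N down at 0.895 m → arm 0.895 m, τ = 179 × 0.895 = 160.2 N·m clockwise.
Block: 26 × 10 = 260 N down at 0.442 m → arm 0.442 m, τ = 260 × 0.442 = 114.9 N·m clockwise.
Sandbag: 7.11 × 10 = 71.1 N down at 0.151 m → arm 0.151 m, τ = 71.1 × 0.151 = 10.74 N·m clockwise.
Net load moment about support A = 285.8 N·m clockwise.
Reaction R at support B is upward at 1.67 m, arm 1.67 m → moment R × 1.67 counterclockwise.
For rotational equilibrium, R × 1.67 = 285.8, so R = 171 N.

R_B ≈ 171 N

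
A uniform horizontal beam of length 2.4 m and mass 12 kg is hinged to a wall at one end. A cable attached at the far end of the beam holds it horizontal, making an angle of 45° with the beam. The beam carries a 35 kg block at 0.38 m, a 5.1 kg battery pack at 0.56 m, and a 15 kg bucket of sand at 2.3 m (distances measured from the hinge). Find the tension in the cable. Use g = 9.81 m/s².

T ≈ 376 N

Take moments about the hinge.
Beam weight: 12 × 9.81 = 117.7 N down at 1.2 m → arm 1.2 m, τ = 117.7 × 1.2 = 141.2 N·m clockwise.
Block: 35 × 9.81 = 343.4 N down at 0.38 m → arm 0.38 m, τ = 343.4 × 0.38 = 130.5 N·m clockwise.
Battery pack: 5.1 × 9.81 = 50.03 N down at 0.56 m → arm 0.56 m, τ = 50.03 × 0.56 = 28.02 N·m clockwise.
Bucket of sand: 15 × 9.81 = 147.2 N down at 2.3 m → arm 2.3 m, τ = 147.2 × 2.3 = 338.6 N·m clockwise.
Total clockwise load moment = 638.3 N·m.
The cable tension T acts at 2.4 m; only its component perpendicular to the beam, T sinθ, produces torque. sin 45° = 0.7071.
Στ = 0 ⇒ T × 2.4 × 0.7071 = 638.3 ⇒ T = 638.3 / 1.697 = 376 N.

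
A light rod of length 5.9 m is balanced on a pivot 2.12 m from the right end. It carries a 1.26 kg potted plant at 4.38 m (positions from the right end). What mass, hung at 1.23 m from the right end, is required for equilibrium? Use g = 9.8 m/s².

m ≈ 3.2 kg

Choose the pivot (at 2.12 m from the right end) as the axis so the support reaction has zero arm there.
Potted plant: 1.26 × 9.8 = 12.35 N down at 4.38 m → arm 2.26 m, τ = 12.35 × 2.26 = 27.91 N·m counterclockwise.
Net moment of known loads = 27.91 N·m counterclockwise.
An unknown mass m at 1.23 m has arm 0.89 m; its moment is m·g·0.89 clockwise.
Στ = 0 ⇒ m × 9.8 × 0.89 = 27.91 ⇒ m = 27.91 / (9.8 × 0.89) = 3.2 kg.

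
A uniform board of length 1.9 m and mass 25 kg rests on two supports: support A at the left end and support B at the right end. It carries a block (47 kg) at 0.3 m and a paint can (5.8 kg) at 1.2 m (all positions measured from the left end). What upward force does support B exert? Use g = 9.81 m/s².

Taking torques about support A:
Beam weight: 25 × 9.81 = 245.2 N down at 0.95 m → arm 0.95 m, τ = 245.2 × 0.95 = 232.9 N·m clockwise.
Block: 47 × 9.81 = 461.1 N down at 0.3 m → arm 0.3 m, τ = 461.1 × 0.3 = 138.3 N·m clockwise.
Paint can: 5.8 × 9.81 = 56.9 N down at 1.2 m → arm 1.2 m, τ = 56.9 × 1.2 = 68.28 N·m clockwise.
Net load moment about support A = 439.5 N·m clockwise.
Reaction R at support B is upward at 1.9 m, arm 1.9 m → moment R × 1.9 counterclockwise.
Στ = 0 ⇒ R × 1.9 = 439.5 ⇒ R = 231 N.

R_B ≈ 231 N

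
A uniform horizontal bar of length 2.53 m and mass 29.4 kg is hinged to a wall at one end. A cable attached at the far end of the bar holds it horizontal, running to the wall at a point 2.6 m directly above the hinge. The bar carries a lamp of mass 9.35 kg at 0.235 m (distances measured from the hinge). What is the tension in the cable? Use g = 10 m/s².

T ≈ 217 N

Sum moments about the hinge (the unknown hinge reaction has zero arm there).
Beam weight: 29.4 × 10 = 294 N down at 1.265 m → arm 1.265 m, τ = 294 × 1.265 = 371.9 N·m clockwise.
Lamp: 9.35 × 10 = 93.5 N down at 0.235 m → arm 0.235 m, τ = 93.5 × 0.235 = 21.97 N·m clockwise.
Total clockwise load moment = 393.9 N·m.
The cable tension T acts at 2.53 m; only its component perpendicular to the bar, T sinθ, produces torque. sinθ = h/√(h²+d²) = 2.6/√(2.6²+2.53²) = 0.7167.
Setting net torque to zero: T × 2.53 × 0.7167 = 393.9 → T = 393.9 / 1.813 = 217 N.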